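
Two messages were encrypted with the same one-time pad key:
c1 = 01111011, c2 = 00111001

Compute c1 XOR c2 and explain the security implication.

Step 1: c1 XOR c2 = (m1 XOR k) XOR (m2 XOR k).
Step 2: By XOR associativity/commutativity: = m1 XOR m2 XOR k XOR k = m1 XOR m2.
Step 3: 01111011 XOR 00111001 = 01000010 = 66.
Step 4: The key cancels out! An attacker learns m1 XOR m2 = 66, revealing the relationship between plaintexts.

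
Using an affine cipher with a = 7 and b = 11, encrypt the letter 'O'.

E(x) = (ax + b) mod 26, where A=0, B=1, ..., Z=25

Step 1: Convert 'O' to number: x = 14.
Step 2: E(14) = (7 * 14 + 11) mod 26 = 109 mod 26 = 5.
Step 3: Convert 5 back to letter: F.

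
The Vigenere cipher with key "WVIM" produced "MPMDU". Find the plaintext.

Step 1: Extend key: WVIMW
Step 2: Decrypt each letter (c - k) mod 26:
  M(12) - W(22) = (12-22) mod 26 = 16 = Q
  P(15) - V(21) = (15-21) mod 26 = 20 = U
  M(12) - I(8) = (12-8) mod 26 = 4 = E
  D(3) - M(12) = (3-12) mod 26 = 17 = R
  U(20) - W(22) = (20-22) mod 26 = 24 = Y
Plaintext: QUERY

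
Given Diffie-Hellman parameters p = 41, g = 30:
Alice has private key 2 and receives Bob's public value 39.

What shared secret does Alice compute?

Step 1: s = B^a mod p = 39^2 mod 41.
  39^1 mod 41 = 39
  39^2 mod 41 = (39 * 39) mod 41 = 4
Result: shared secret = 4.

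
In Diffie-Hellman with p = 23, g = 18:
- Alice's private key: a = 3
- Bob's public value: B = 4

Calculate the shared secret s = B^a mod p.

Step 1: s = B^a mod p = 4^3 mod 23.
  4^1 mod 23 = 4
  4^2 mod 23 = (4 * 4) mod 23 = 16
  4^3 mod 23 = (16 * 4) mod 23 = 18
Result: shared secret = 18.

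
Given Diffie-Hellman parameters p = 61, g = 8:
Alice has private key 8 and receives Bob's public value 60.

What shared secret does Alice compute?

Step 1: s = B^a mod p = 60^8 mod 61.
  60^1 mod 61 = 60
  60^2 mod 61 = (60 * 60) mod 61 = 1
  60^3 mod 61 = (1 * 60) mod 61 = 60
  60^4 mod 61 = (60 * 60) mod 61 = 1
  60^5 mod 61 = (1 * 60) mod 61 = 60
  60^6 mod 61 = (60 * 60) mod 61 = 1
  60^7 mod 61 = (1 * 60) mod 61 = 60
  60^8 mod 61 = (60 * 60) mod 61 = 1
Result: shared secret = 1.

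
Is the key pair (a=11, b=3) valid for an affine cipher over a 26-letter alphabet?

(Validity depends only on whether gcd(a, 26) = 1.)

Step 1: Compute gcd(11, 26).
Step 2: gcd(11, 26) = 1.
Since gcd = 1, 11 is coprime with 26, so it is a valid key.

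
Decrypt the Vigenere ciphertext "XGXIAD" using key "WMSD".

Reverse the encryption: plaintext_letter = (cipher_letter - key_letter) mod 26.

Step 1: Extend key: WMSDWM
Step 2: Decrypt each letter (c - k) mod 26:
  X(23) - W(22) = (23-22) mod 26 = 1 = B
  G(6) - M(12) = (6-12) mod 26 = 20 = U
  X(23) - S(18) = (23-18) mod 26 = 5 = F
  I(8) - D(3) = (8-3) mod 26 = 5 = F
  A(0) - W(22) = (0-22) mod 26 = 4 = E
  D(3) - M(12) = (3-12) mod 26 = 17 = R
Plaintext: BUFFER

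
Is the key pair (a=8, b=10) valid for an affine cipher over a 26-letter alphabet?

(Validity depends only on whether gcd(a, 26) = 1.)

Step 1: Compute gcd(8, 26).
Step 2: gcd(8, 26) = 2.
Since gcd = 2 != 1, 8 shares a common factor with 26, so it cannot be used.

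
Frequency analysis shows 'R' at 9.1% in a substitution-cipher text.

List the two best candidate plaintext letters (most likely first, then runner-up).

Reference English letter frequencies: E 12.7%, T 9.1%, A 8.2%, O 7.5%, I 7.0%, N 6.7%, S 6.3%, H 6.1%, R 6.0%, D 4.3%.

Step 1: Observed frequency of 'R' is 9.1%.
Step 2: Compute distances to each reference frequency and sort:
  T (9.1%): difference = 0.0% <-- BEST
  A (8.2%): difference = 0.9% <-- RUNNER-UP
  O (7.5%): difference = 1.6%
  I (7.0%): difference = 2.1%
  N (6.7%): difference = 2.4%
Step 3: Most likely is 'T' (9.1%, diff 0.0%); second most likely is 'A' (8.2%, diff 0.9%).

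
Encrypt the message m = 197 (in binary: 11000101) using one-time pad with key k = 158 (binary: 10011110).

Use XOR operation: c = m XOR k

Step 1: Write out the XOR operation bit by bit:
  Message: 11000101
  Key:     10011110
  XOR:     01011011
Step 2: Convert to decimal: 01011011 = 91.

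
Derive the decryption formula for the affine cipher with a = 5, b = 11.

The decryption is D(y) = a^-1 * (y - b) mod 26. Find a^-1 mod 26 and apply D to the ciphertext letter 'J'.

Step 1: Find a^-1, the modular inverse of 5 mod 26.
Step 2: We need 5 * a^-1 = 1 (mod 26).
Step 3: 5 * 21 = 105 = 4 * 26 + 1, so a^-1 = 21.
Step 4: D(y) = 21(y - 11) mod 26.
Step 5: Apply to 'J' (y = 9): D(9) = 21 * (9 - 11) mod 26 = 21 * -2 mod 26 = 10 -> 'K'.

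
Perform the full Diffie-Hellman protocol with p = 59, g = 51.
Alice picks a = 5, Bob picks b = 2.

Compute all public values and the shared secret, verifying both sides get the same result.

Step 1: A = g^a mod p = 51^5 mod 59 = 36.
Step 2: B = g^b mod p = 51^2 mod 59 = 5.
Step 3: Alice computes s = B^a mod p = 5^5 mod 59 = 57.
Step 4: Bob computes s = A^b mod p = 36^2 mod 59 = 57.
Both sides agree: shared secret = 57.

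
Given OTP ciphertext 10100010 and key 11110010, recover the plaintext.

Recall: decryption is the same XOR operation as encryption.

Step 1: XOR ciphertext with key:
  Ciphertext: 10100010
  Key:        11110010
  XOR:        01010000
Step 2: Plaintext = 01010000 = 80 in decimal.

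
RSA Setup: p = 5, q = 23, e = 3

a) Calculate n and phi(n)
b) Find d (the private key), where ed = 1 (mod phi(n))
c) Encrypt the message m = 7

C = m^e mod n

Step 1: n = 5 * 23 = 115.
Step 2: phi(n) = (5-1)(23-1) = 4 * 22 = 88.
Step 3: Find d = 3^(-1) mod 88 = 59.
  Verify: 3 * 59 = 177 = 1 (mod 88).
Step 4: C = 7^3 mod 115 = 113.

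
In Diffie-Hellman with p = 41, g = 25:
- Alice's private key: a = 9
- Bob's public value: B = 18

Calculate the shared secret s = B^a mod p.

Step 1: s = B^a mod p = 18^9 mod 41.
  18^1 mod 41 = 18
  18^2 mod 41 = (18 * 18) mod 41 = 37
  18^3 mod 41 = (37 * 18) mod 41 = 10
  18^4 mod 41 = (10 * 18) mod 41 = 16
  18^5 mod 41 = (16 * 18) mod 41 = 1
  18^6 mod 41 = (1 * 18) mod 41 = 18
  18^7 mod 41 = (18 * 18) mod 41 = 37
  18^8 mod 41 = (37 * 18) mod 41 = 10
  18^9 mod 41 = (10 * 18) mod 41 = 16
Result: shared secret = 16.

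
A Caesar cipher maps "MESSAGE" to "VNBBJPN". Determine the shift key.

Step 1: Compare first letters: M (position 12) -> V (position 21).
Step 2: Shift = (21 - 12) mod 26 = 9.
The shift value is 9.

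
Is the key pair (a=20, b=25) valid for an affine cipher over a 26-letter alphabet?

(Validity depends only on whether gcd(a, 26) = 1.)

Step 1: Compute gcd(20, 26).
Step 2: gcd(20, 26) = 2.
Since gcd = 2 != 1, 20 shares a common factor with 26, so it cannot be used.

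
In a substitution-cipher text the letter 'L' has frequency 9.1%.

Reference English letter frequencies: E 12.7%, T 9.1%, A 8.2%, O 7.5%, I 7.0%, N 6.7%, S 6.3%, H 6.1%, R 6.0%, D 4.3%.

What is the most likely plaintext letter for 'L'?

Step 1: The observed frequency is 9.1%.
Step 2: Compare with English frequencies:
  E: 12.7% (difference: 3.6%)
  T: 9.1% (difference: 0.0%) <-- closest
  A: 8.2% (difference: 0.9%)
  O: 7.5% (difference: 1.6%)
  I: 7.0% (difference: 2.1%)
  N: 6.7% (difference: 2.4%)
  S: 6.3% (difference: 2.8%)
  H: 6.1% (difference: 3.0%)
  R: 6.0% (difference: 3.1%)
  D: 4.3% (difference: 4.8%)
Step 3: 'L' most likely represents 'T' (frequency 9.1%).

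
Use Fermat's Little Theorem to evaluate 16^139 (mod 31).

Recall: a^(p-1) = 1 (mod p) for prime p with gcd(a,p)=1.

Step 1: Since 31 is prime, by Fermat's Little Theorem: 16^30 = 1 (mod 31).
Step 2: Reduce exponent: 139 mod 30 = 19.
Step 3: So 16^139 = 16^19 (mod 31).
Step 4: 16^19 mod 31 = 2.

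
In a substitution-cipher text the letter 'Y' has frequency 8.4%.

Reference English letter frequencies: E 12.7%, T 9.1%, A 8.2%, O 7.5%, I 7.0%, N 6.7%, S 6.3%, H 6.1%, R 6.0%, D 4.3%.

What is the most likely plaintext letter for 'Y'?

Step 1: The observed frequency is 8.4%.
Step 2: Compare with English frequencies:
  E: 12.7% (difference: 4.3%)
  T: 9.1% (difference: 0.7%)
  A: 8.2% (difference: 0.2%) <-- closest
  O: 7.5% (difference: 0.9%)
  I: 7.0% (difference: 1.4%)
  N: 6.7% (difference: 1.7%)
  S: 6.3% (difference: 2.1%)
  H: 6.1% (difference: 2.3%)
  R: 6.0% (difference: 2.4%)
  D: 4.3% (difference: 4.1%)
Step 3: 'Y' most likely represents 'A' (frequency 8.2%).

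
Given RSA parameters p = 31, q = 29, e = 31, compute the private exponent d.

Step 1: n = 31 * 29 = 899.
Step 2: phi(n) = 30 * 28 = 840.
Step 3: Find d such that 31 * d = 1 (mod 840).
Step 4: d = 31^(-1) mod 840 = 271.
Verification: 31 * 271 = 8401 = 10 * 840 + 1.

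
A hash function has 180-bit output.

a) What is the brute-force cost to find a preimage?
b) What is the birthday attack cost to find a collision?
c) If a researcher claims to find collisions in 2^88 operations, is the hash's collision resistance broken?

Step 1: Preimage resistance requires brute-force of 2^180 operations.
Step 2: Collision resistance (birthday bound) = 2^(180/2) = 2^90.
Step 3: The claimed attack costs 2^88 operations.
Step 4: Since 2^88 < 2^90, the claimed attack beats the generic birthday bound, so collision resistance is broken.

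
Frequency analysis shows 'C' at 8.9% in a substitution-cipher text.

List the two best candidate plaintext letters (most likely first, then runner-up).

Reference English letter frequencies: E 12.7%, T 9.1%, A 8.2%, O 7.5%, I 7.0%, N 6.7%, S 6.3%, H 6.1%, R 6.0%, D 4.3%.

Step 1: Observed frequency of 'C' is 8.9%.
Step 2: Compute distances to each reference frequency and sort:
  T (9.1%): difference = 0.2% <-- BEST
  A (8.2%): difference = 0.7% <-- RUNNER-UP
  O (7.5%): difference = 1.4%
  I (7.0%): difference = 1.9%
  N (6.7%): difference = 2.2%
Step 3: Most likely is 'T' (9.1%, diff 0.2%); second most likely is 'A' (8.2%, diff 0.7%).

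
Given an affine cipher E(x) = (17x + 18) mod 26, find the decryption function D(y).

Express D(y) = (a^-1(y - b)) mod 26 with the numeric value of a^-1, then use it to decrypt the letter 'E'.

Step 1: Find a^-1, the modular inverse of 17 mod 26.
Step 2: We need 17 * a^-1 = 1 (mod 26).
Step 3: 17 * 23 = 391 = 15 * 26 + 1, so a^-1 = 23.
Step 4: D(y) = 23(y - 18) mod 26.
Step 5: Apply to 'E' (y = 4): D(4) = 23 * (4 - 18) mod 26 = 23 * -14 mod 26 = 16 -> 'Q'.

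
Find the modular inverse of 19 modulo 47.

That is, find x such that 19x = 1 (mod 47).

Step 1: We need x such that 19 * x = 1 (mod 47).
Step 2: Using the extended Euclidean algorithm or trial:
  19 * 5 = 95 = 2 * 47 + 1.
Step 3: Since 95 mod 47 = 1, the inverse is x = 5.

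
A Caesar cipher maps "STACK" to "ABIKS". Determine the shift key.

Step 1: Compare first letters: S (position 18) -> A (position 0).
Step 2: Shift = (0 - 18) mod 26 = 8.
The shift value is 8.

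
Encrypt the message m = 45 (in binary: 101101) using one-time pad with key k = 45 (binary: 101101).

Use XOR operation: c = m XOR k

Step 1: Write out the XOR operation bit by bit:
  Message: 101101
  Key:     101101
  XOR:     000000
Step 2: Convert to decimal: 000000 = 0.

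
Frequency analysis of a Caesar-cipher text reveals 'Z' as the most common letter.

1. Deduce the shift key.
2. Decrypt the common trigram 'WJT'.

Step 1: In English, 'E' is the most frequent letter (12.7%).
Step 2: The most frequent ciphertext letter is 'Z' (position 25).
Step 3: Shift = (25 - 4) mod 26 = 21.
Step 4: Decrypt 'WJT' by shifting back 21:
  W -> B
  J -> O
  T -> Y
Step 5: 'WJT' decrypts to 'BOY'.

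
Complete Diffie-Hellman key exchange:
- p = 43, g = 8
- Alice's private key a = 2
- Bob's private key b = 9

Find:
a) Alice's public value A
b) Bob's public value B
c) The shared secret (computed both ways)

Step 1: A = g^a mod p = 8^2 mod 43 = 21.
Step 2: B = g^b mod p = 8^9 mod 43 = 22.
Step 3: Alice computes s = B^a mod p = 22^2 mod 43 = 11.
Step 4: Bob computes s = A^b mod p = 21^9 mod 43 = 11.
Both sides agree: shared secret = 11.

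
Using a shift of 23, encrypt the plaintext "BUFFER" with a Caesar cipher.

Step 1: For each letter, shift forward by 23 positions (mod 26).
  B (position 1) -> position (1+23) mod 26 = 24 -> Y
  U (position 20) -> position (20+23) mod 26 = 17 -> R
  F (position 5) -> position (5+23) mod 26 = 2 -> C
  F (position 5) -> position (5+23) mod 26 = 2 -> C
  E (position 4) -> position (4+23) mod 26 = 1 -> B
  R (position 17) -> position (17+23) mod 26 = 14 -> O
Result: YRCCBO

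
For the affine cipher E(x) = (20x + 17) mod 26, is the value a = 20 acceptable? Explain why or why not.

Step 1: Compute gcd(20, 26).
Step 2: gcd(20, 26) = 2.
Since gcd = 2 != 1, 20 shares a common factor with 26, so it cannot be used.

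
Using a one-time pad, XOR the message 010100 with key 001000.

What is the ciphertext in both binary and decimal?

Step 1: Write out the XOR operation bit by bit:
  Message: 010100
  Key:     001000
  XOR:     011100
Step 2: Convert to decimal: 011100 = 28.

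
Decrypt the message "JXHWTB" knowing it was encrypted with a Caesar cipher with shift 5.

Step 1: Reverse the shift by subtracting 5 from each letter position.
  J (position 9) -> position (9-5) mod 26 = 4 -> E
  X (position 23) -> position (23-5) mod 26 = 18 -> S
  H (position 7) -> position (7-5) mod 26 = 2 -> C
  W (position 22) -> position (22-5) mod 26 = 17 -> R
  T (position 19) -> position (19-5) mod 26 = 14 -> O
  B (position 1) -> position (1-5) mod 26 = 22 -> W
Decrypted message: ESCROW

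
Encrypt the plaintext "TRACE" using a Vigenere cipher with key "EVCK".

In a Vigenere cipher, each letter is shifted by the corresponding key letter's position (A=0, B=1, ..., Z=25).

Step 1: Repeat key to match plaintext length:
  Plaintext: TRACE
  Key:       EVCKE
Step 2: Encrypt each letter:
  T(19) + E(4) = (19+4) mod 26 = 23 = X
  R(17) + V(21) = (17+21) mod 26 = 12 = M
  A(0) + C(2) = (0+2) mod 26 = 2 = C
  C(2) + K(10) = (2+10) mod 26 = 12 = M
  E(4) + E(4) = (4+4) mod 26 = 8 = I
Ciphertext: XMCMI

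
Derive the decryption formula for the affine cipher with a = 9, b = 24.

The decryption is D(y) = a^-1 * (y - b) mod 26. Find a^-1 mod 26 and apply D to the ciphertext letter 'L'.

Step 1: Find a^-1, the modular inverse of 9 mod 26.
Step 2: We need 9 * a^-1 = 1 (mod 26).
Step 3: 9 * 3 = 27 = 1 * 26 + 1, so a^-1 = 3.
Step 4: D(y) = 3(y - 24) mod 26.
Step 5: Apply to 'L' (y = 11): D(11) = 3 * (11 - 24) mod 26 = 3 * -13 mod 26 = 13 -> 'N'.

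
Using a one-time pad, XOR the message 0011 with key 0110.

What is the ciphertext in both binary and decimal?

Step 1: Write out the XOR operation bit by bit:
  Message: 0011
  Key:     0110
  XOR:     0101
Step 2: Convert to decimal: 0101 = 5.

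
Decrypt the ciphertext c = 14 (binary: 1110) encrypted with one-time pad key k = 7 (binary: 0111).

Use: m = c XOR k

Step 1: XOR ciphertext with key:
  Ciphertext: 1110
  Key:        0111
  XOR:        1001
Step 2: Plaintext = 1001 = 9 in decimal.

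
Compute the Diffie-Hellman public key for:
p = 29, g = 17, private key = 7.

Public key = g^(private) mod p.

Step 1: A = g^a mod p = 17^7 mod 29.
  17^1 mod 29 = 17
  17^2 mod 29 = (17 * 17) mod 29 = 28
  17^3 mod 29 = (28 * 17) mod 29 = 12
  17^4 mod 29 = (12 * 17) mod 29 = 1
  17^5 mod 29 = (1 * 17) mod 29 = 17
  17^6 mod 29 = (17 * 17) mod 29 = 28
  17^7 mod 29 = (28 * 17) mod 29 = 12
Result: A = 12.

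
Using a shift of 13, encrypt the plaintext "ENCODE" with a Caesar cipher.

Step 1: For each letter, shift forward by 13 positions (mod 26).
  E (position 4) -> position (4+13) mod 26 = 17 -> R
  N (position 13) -> position (13+13) mod 26 = 0 -> A
  C (position 2) -> position (2+13) mod 26 = 15 -> P
  O (position 14) -> position (14+13) mod 26 = 1 -> B
  D (position 3) -> position (3+13) mod 26 = 16 -> Q
  E (position 4) -> position (4+13) mod 26 = 17 -> R
Result: RAPBQR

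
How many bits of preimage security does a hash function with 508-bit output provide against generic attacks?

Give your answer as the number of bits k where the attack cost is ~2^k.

Step 1: The hash has a 508-bit output.
Step 2: Preimage resistance means: given a digest h(x), it should be infeasible to find any input that hashes to it.
With a 508-bit output there are 2^508 possible digests, so a generic brute-force preimage search costs about 2^508 evaluations.
Step 3: Security level = 508 bits.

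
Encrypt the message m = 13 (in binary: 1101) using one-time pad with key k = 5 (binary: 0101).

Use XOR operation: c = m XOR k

Step 1: Write out the XOR operation bit by bit:
  Message: 1101
  Key:     0101
  XOR:     1000
Step 2: Convert to decimal: 1000 = 8.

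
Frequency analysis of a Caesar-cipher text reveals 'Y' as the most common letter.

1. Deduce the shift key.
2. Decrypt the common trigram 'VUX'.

Step 1: In English, 'E' is the most frequent letter (12.7%).
Step 2: The most frequent ciphertext letter is 'Y' (position 24).
Step 3: Shift = (24 - 4) mod 26 = 20.
Step 4: Decrypt 'VUX' by shifting back 20:
  V -> B
  U -> A
  X -> D
Step 5: 'VUX' decrypts to 'BAD'.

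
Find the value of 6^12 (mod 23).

Step 1: Compute 6^12 mod 23 step by step, reducing modulo 23 at each step.
  6^1 mod 23 = 6
  6^2 mod 23 = (6 * 6) mod 23 = 13
  6^3 mod 23 = (13 * 6) mod 23 = 9
  6^4 mod 23 = (9 * 6) mod 23 = 8
  6^5 mod 23 = (8 * 6) mod 23 = 2
  6^6 mod 23 = (2 * 6) mod 23 = 12
  6^7 mod 23 = (12 * 6) mod 23 = 3
  6^8 mod 23 = (3 * 6) mod 23 = 18
  6^9 mod 23 = (18 * 6) mod 23 = 16
  6^10 mod 23 = (16 * 6) mod 23 = 4
  6^11 mod 23 = (4 * 6) mod 23 = 1
  6^12 mod 23 = (1 * 6) mod 23 = 6
Step 2: Result = 6.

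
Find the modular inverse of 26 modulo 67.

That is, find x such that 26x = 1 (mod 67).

Step 1: We need x such that 26 * x = 1 (mod 67).
Step 2: Using the extended Euclidean algorithm or trial:
  26 * 49 = 1274 = 19 * 67 + 1.
Step 3: Since 1274 mod 67 = 1, the inverse is x = 49.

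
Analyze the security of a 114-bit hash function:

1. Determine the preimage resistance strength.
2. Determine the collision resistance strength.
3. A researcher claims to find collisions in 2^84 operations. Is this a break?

Step 1: Preimage resistance requires brute-force of 2^114 operations.
Step 2: Collision resistance (birthday bound) = 2^(114/2) = 2^57.
Step 3: The claimed attack costs 2^84 operations.
Step 4: Since 2^84 >= 2^57, the claimed attack is no faster than the generic birthday attack, so this does not break collision resistance.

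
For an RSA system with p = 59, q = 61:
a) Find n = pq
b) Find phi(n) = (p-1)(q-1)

Step 1: n = p * q = 59 * 61 = 3599.
Step 2: phi(n) = (p-1)(q-1) = 58 * 60 = 3480.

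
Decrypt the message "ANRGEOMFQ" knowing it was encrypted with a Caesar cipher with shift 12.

Step 1: Reverse the shift by subtracting 12 from each letter position.
  A (position 0) -> position (0-12) mod 26 = 14 -> O
  N (position 13) -> position (13-12) mod 26 = 1 -> B
  R (position 17) -> position (17-12) mod 26 = 5 -> F
  G (position 6) -> position (6-12) mod 26 = 20 -> U
  E (position 4) -> position (4-12) mod 26 = 18 -> S
  O (position 14) -> position (14-12) mod 26 = 2 -> C
  M (position 12) -> position (12-12) mod 26 = 0 -> A
  F (position 5) -> position (5-12) mod 26 = 19 -> T
  Q (position 16) -> position (16-12) mod 26 = 4 -> E
Decrypted message: OBFUSCATE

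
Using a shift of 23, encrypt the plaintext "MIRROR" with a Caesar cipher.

Step 1: For each letter, shift forward by 23 positions (mod 26).
  M (position 12) -> position (12+23) mod 26 = 9 -> J
  I (position 8) -> position (8+23) mod 26 = 5 -> F
  R (position 17) -> position (17+23) mod 26 = 14 -> O
  R (position 17) -> position (17+23) mod 26 = 14 -> O
  O (position 14) -> position (14+23) mod 26 = 11 -> L
  R (position 17) -> position (17+23) mod 26 = 14 -> O
Result: JFOOLO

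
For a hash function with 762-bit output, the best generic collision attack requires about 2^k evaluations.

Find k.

Step 1: The hash has a 762-bit output.
Step 2: Collision resistance means it should be infeasible to find any x != y with h(x) = h(y).
By the birthday bound, a generic collision search succeeds after about sqrt(2^762) = 2^(762/2) = 2^381 evaluations.
Step 3: Security level = 381 bits.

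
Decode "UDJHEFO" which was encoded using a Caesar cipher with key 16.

Step 1: Reverse the shift by subtracting 16 from each letter position.
  U (position 20) -> position (20-16) mod 26 = 4 -> E
  D (position 3) -> position (3-16) mod 26 = 13 -> N
  J (position 9) -> position (9-16) mod 26 = 19 -> T
  H (position 7) -> position (7-16) mod 26 = 17 -> R
  E (position 4) -> position (4-16) mod 26 = 14 -> O
  F (position 5) -> position (5-16) mod 26 = 15 -> P
  O (position 14) -> position (14-16) mod 26 = 24 -> Y
Decrypted message: ENTROPY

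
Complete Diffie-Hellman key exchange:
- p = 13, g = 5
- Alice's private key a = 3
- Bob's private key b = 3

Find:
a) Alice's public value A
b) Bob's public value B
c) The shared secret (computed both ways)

Step 1: A = g^a mod p = 5^3 mod 13 = 8.
Step 2: B = g^b mod p = 5^3 mod 13 = 8.
Step 3: Alice computes s = B^a mod p = 8^3 mod 13 = 5.
Step 4: Bob computes s = A^b mod p = 8^3 mod 13 = 5.
Both sides agree: shared secret = 5.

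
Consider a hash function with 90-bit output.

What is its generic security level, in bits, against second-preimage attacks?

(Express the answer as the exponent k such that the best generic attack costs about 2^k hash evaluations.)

Step 1: The hash has a 90-bit output.
Step 2: Second-preimage resistance means: given a specific input x, it should be infeasible to find a different y with h(y) = h(x).
With a 90-bit output, a generic search for a second preimage costs about 2^90 evaluations (each trial matches the fixed target with probability 2^-90).
Step 3: Security level = 90 bits.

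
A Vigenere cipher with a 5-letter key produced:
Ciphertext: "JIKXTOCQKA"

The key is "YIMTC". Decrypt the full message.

Step 1: Key 'YIMTC' has length 5. Extended key: YIMTCYIMTC
Step 2: Decrypt each position:
  J(9) - Y(24) = 11 = L
  I(8) - I(8) = 0 = A
  K(10) - M(12) = 24 = Y
  X(23) - T(19) = 4 = E
  T(19) - C(2) = 17 = R
  O(14) - Y(24) = 16 = Q
  C(2) - I(8) = 20 = U
  Q(16) - M(12) = 4 = E
  K(10) - T(19) = 17 = R
  A(0) - C(2) = 24 = Y
Plaintext: LAYERQUERY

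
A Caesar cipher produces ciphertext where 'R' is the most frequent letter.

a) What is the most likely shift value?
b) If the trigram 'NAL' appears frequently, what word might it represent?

Step 1: In English, 'E' is the most frequent letter (12.7%).
Step 2: The most frequent ciphertext letter is 'R' (position 17).
Step 3: Shift = (17 - 4) mod 26 = 13.
Step 4: Decrypt 'NAL' by shifting back 13:
  N -> A
  A -> N
  L -> Y
Step 5: 'NAL' decrypts to 'ANY'.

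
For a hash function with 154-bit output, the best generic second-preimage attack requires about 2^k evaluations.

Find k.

Step 1: The hash has a 154-bit output.
Step 2: Second-preimage resistance means: given a specific input x, it should be infeasible to find a different y with h(y) = h(x).
With a 154-bit output, a generic search for a second preimage costs about 2^154 evaluations (each trial matches the fixed target with probability 2^-154).
Step 3: Security level = 154 bits.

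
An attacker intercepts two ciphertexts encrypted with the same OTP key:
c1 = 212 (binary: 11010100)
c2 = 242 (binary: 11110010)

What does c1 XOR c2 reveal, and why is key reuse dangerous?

Step 1: c1 XOR c2 = (m1 XOR k) XOR (m2 XOR k).
Step 2: By XOR associativity/commutativity: = m1 XOR m2 XOR k XOR k = m1 XOR m2.
Step 3: 11010100 XOR 11110010 = 00100110 = 38.
Step 4: The key cancels out! An attacker learns m1 XOR m2 = 38, revealing the relationship between plaintexts.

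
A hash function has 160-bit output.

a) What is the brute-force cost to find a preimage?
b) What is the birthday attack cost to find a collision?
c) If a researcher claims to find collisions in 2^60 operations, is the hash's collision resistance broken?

Step 1: Preimage resistance requires brute-force of 2^160 operations.
Step 2: Collision resistance (birthday bound) = 2^(160/2) = 2^80.
Step 3: The claimed attack costs 2^60 operations.
Step 4: Since 2^60 < 2^80, the claimed attack beats the generic birthday bound, so collision resistance is broken.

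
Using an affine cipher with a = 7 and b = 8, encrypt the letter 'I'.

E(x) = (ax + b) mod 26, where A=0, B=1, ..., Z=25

Step 1: Convert 'I' to number: x = 8.
Step 2: E(8) = (7 * 8 + 8) mod 26 = 64 mod 26 = 12.
Step 3: Convert 12 back to letter: M.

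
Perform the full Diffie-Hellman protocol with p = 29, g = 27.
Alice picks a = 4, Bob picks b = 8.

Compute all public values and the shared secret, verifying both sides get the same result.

Step 1: A = g^a mod p = 27^4 mod 29 = 16.
Step 2: B = g^b mod p = 27^8 mod 29 = 24.
Step 3: Alice computes s = B^a mod p = 24^4 mod 29 = 16.
Step 4: Bob computes s = A^b mod p = 16^8 mod 29 = 16.
Both sides agree: shared secret = 16.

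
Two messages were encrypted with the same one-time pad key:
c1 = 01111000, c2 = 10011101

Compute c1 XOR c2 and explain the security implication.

Step 1: c1 XOR c2 = (m1 XOR k) XOR (m2 XOR k).
Step 2: By XOR associativity/commutativity: = m1 XOR m2 XOR k XOR k = m1 XOR m2.
Step 3: 01111000 XOR 10011101 = 11100101 = 229.
Step 4: The key cancels out! An attacker learns m1 XOR m2 = 229, revealing the relationship between plaintexts.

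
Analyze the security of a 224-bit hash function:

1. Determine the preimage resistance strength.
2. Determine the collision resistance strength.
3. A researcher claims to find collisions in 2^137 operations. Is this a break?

Step 1: Preimage resistance requires brute-force of 2^224 operations.
Step 2: Collision resistance (birthday bound) = 2^(224/2) = 2^112.
Step 3: The claimed attack costs 2^137 operations.
Step 4: Since 2^137 >= 2^112, the claimed attack is no faster than the generic birthday attack, so this does not break collision resistance.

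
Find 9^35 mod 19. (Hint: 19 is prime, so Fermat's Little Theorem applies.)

Step 1: Since 19 is prime, by Fermat's Little Theorem: 9^18 = 1 (mod 19).
Step 2: Reduce exponent: 35 mod 18 = 17.
Step 3: So 9^35 = 9^17 (mod 19).
Step 4: 9^17 mod 19 = 17.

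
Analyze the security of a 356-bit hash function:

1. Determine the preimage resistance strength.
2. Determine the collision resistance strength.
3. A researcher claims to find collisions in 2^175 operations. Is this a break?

Step 1: Preimage resistance requires brute-force of 2^356 operations.
Step 2: Collision resistance (birthday bound) = 2^(356/2) = 2^178.
Step 3: The claimed attack costs 2^175 operations.
Step 4: Since 2^175 < 2^178, the claimed attack beats the generic birthday bound, so collision resistance is broken.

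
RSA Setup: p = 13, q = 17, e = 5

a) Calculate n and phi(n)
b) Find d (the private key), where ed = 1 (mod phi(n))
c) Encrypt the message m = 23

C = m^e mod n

Step 1: n = 13 * 17 = 221.
Step 2: phi(n) = (13-1)(17-1) = 12 * 16 = 192.
Step 3: Find d = 5^(-1) mod 192 = 77.
  Verify: 5 * 77 = 385 = 1 (mod 192).
Step 4: C = 23^5 mod 221 = 160.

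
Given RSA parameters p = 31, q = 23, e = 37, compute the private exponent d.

Step 1: n = 31 * 23 = 713.
Step 2: phi(n) = 30 * 22 = 660.
Step 3: Find d such that 37 * d = 1 (mod 660).
Step 4: d = 37^(-1) mod 660 = 553.
Verification: 37 * 553 = 20461 = 31 * 660 + 1.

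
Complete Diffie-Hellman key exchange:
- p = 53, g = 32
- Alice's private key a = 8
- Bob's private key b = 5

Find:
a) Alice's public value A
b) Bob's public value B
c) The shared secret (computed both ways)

Step 1: A = g^a mod p = 32^8 mod 53 = 46.
Step 2: B = g^b mod p = 32^5 mod 53 = 26.
Step 3: Alice computes s = B^a mod p = 26^8 mod 53 = 47.
Step 4: Bob computes s = A^b mod p = 46^5 mod 53 = 47.
Both sides agree: shared secret = 47.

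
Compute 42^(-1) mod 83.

Step 1: We need x such that 42 * x = 1 (mod 83).
Step 2: Using the extended Euclidean algorithm or trial:
  42 * 2 = 84 = 1 * 83 + 1.
Step 3: Since 84 mod 83 = 1, the inverse is x = 2.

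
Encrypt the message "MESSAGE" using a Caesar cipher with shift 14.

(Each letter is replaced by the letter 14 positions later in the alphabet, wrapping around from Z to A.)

Step 1: For each letter, shift forward by 14 positions (mod 26).
  M (position 12) -> position (12+14) mod 26 = 0 -> A
  E (position 4) -> position (4+14) mod 26 = 18 -> S
  S (position 18) -> position (18+14) mod 26 = 6 -> G
  S (position 18) -> position (18+14) mod 26 = 6 -> G
  A (position 0) -> position (0+14) mod 26 = 14 -> O
  G (position 6) -> position (6+14) mod 26 = 20 -> U
  E (position 4) -> position (4+14) mod 26 = 18 -> S
Result: ASGGOUS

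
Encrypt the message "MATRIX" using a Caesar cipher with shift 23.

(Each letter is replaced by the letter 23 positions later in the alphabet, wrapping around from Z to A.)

Step 1: For each letter, shift forward by 23 positions (mod 26).
  M (position 12) -> position (12+23) mod 26 = 9 -> J
  A (position 0) -> position (0+23) mod 26 = 23 -> X
  T (position 19) -> position (19+23) mod 26 = 16 -> Q
  R (position 17) -> position (17+23) mod 26 = 14 -> O
  I (position 8) -> position (8+23) mod 26 = 5 -> F
  X (position 23) -> position (23+23) mod 26 = 20 -> U
Result: JXQOFU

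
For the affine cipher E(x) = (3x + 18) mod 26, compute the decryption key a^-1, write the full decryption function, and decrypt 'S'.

Step 1: Find a^-1, the modular inverse of 3 mod 26.
Step 2: We need 3 * a^-1 = 1 (mod 26).
Step 3: 3 * 9 = 27 = 1 * 26 + 1, so a^-1 = 9.
Step 4: D(y) = 9(y - 18) mod 26.
Step 5: Apply to 'S' (y = 18): D(18) = 9 * (18 - 18) mod 26 = 9 * 0 mod 26 = 0 -> 'A'.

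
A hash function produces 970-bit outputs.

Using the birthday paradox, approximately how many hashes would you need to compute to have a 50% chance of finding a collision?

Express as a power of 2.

Step 1: The birthday paradox gives collision probability ~50% after sqrt(2^n) = 2^(n/2) hashes.
Step 2: For 970-bit output: 2^(970/2) = 2^485.
Step 3: Approximately 2^485 hash computations needed.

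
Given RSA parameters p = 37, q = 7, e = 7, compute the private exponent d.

Step 1: n = 37 * 7 = 259.
Step 2: phi(n) = 36 * 6 = 216.
Step 3: Find d such that 7 * d = 1 (mod 216).
Step 4: d = 7^(-1) mod 216 = 31.
Verification: 7 * 31 = 217 = 1 * 216 + 1.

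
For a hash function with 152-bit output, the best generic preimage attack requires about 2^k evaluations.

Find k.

Step 1: The hash has a 152-bit output.
Step 2: Preimage resistance means: given a digest h(x), it should be infeasible to find any input that hashes to it.
With a 152-bit output there are 2^152 possible digests, so a generic brute-force preimage search costs about 2^152 evaluations.
Step 3: Security level = 152 bits.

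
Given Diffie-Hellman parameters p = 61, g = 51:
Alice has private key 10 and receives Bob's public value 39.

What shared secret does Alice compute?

Step 1: s = B^a mod p = 39^10 mod 61.
  39^1 mod 61 = 39
  39^2 mod 61 = (39 * 39) mod 61 = 57
  39^3 mod 61 = (57 * 39) mod 61 = 27
  39^4 mod 61 = (27 * 39) mod 61 = 16
  39^5 mod 61 = (16 * 39) mod 61 = 14
  39^6 mod 61 = (14 * 39) mod 61 = 58
  39^7 mod 61 = (58 * 39) mod 61 = 5
  39^8 mod 61 = (5 * 39) mod 61 = 12
  39^9 mod 61 = (12 * 39) mod 61 = 41
  39^10 mod 61 = (41 * 39) mod 61 = 13
Result: shared secret = 13.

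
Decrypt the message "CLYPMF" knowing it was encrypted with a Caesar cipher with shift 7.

Step 1: Reverse the shift by subtracting 7 from each letter position.
  C (position 2) -> position (2-7) mod 26 = 21 -> V
  L (position 11) -> position (11-7) mod 26 = 4 -> E
  Y (position 24) -> position (24-7) mod 26 = 17 -> R
  P (position 15) -> position (15-7) mod 26 = 8 -> I
  M (position 12) -> position (12-7) mod 26 = 5 -> F
  F (position 5) -> position (5-7) mod 26 = 24 -> Y
Decrypted message: VERIFY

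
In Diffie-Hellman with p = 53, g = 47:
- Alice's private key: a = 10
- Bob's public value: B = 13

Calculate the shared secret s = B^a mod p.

Step 1: s = B^a mod p = 13^10 mod 53.
  13^1 mod 53 = 13
  13^2 mod 53 = (13 * 13) mod 53 = 10
  13^3 mod 53 = (10 * 13) mod 53 = 24
  13^4 mod 53 = (24 * 13) mod 53 = 47
  13^5 mod 53 = (47 * 13) mod 53 = 28
  13^6 mod 53 = (28 * 13) mod 53 = 46
  13^7 mod 53 = (46 * 13) mod 53 = 15
  13^8 mod 53 = (15 * 13) mod 53 = 36
  13^9 mod 53 = (36 * 13) mod 53 = 44
  13^10 mod 53 = (44 * 13) mod 53 = 42
Result: shared secret = 42.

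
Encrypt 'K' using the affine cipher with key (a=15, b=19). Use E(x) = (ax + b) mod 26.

Step 1: Convert 'K' to number: x = 10.
Step 2: E(10) = (15 * 10 + 19) mod 26 = 169 mod 26 = 13.
Step 3: Convert 13 back to letter: N.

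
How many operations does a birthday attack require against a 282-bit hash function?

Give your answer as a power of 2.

Step 1: The birthday paradox gives collision probability ~50% after sqrt(2^n) = 2^(n/2) hashes.
Step 2: For 282-bit output: 2^(282/2) = 2^141.
Step 3: Approximately 2^141 hash computations needed.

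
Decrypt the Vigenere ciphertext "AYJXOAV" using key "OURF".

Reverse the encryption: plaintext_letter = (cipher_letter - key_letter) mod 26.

Step 1: Extend key: OURFOUR
Step 2: Decrypt each letter (c - k) mod 26:
  A(0) - O(14) = (0-14) mod 26 = 12 = M
  Y(24) - U(20) = (24-20) mod 26 = 4 = E
  J(9) - R(17) = (9-17) mod 26 = 18 = S
  X(23) - F(5) = (23-5) mod 26 = 18 = S
  O(14) - O(14) = (14-14) mod 26 = 0 = A
  A(0) - U(20) = (0-20) mod 26 = 6 = G
  V(21) - R(17) = (21-17) mod 26 = 4 = E
Plaintext: MESSAGE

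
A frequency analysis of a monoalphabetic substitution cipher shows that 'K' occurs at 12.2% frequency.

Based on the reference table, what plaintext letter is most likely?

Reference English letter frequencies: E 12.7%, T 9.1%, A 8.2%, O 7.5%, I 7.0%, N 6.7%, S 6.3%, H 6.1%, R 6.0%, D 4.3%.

Step 1: The observed frequency is 12.2%.
Step 2: Compare with English frequencies:
  E: 12.7% (difference: 0.5%) <-- closest
  T: 9.1% (difference: 3.1%)
  A: 8.2% (difference: 4.0%)
  O: 7.5% (difference: 4.7%)
  I: 7.0% (difference: 5.2%)
  N: 6.7% (difference: 5.5%)
  S: 6.3% (difference: 5.9%)
  H: 6.1% (difference: 6.1%)
  R: 6.0% (difference: 6.2%)
  D: 4.3% (difference: 7.9%)
Step 3: 'K' most likely represents 'E' (frequency 12.7%).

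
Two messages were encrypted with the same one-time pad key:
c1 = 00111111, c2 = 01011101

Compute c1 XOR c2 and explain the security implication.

Step 1: c1 XOR c2 = (m1 XOR k) XOR (m2 XOR k).
Step 2: By XOR associativity/commutativity: = m1 XOR m2 XOR k XOR k = m1 XOR m2.
Step 3: 00111111 XOR 01011101 = 01100010 = 98.
Step 4: The key cancels out! An attacker learns m1 XOR m2 = 98, revealing the relationship between plaintexts.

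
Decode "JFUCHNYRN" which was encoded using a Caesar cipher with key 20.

Step 1: Reverse the shift by subtracting 20 from each letter position.
  J (position 9) -> position (9-20) mod 26 = 15 -> P
  F (position 5) -> position (5-20) mod 26 = 11 -> L
  U (position 20) -> position (20-20) mod 26 = 0 -> A
  C (position 2) -> position (2-20) mod 26 = 8 -> I
  H (position 7) -> position (7-20) mod 26 = 13 -> N
  N (position 13) -> position (13-20) mod 26 = 19 -> T
  Y (position 24) -> position (24-20) mod 26 = 4 -> E
  R (position 17) -> position (17-20) mod 26 = 23 -> X
  N (position 13) -> position (13-20) mod 26 = 19 -> T
Decrypted message: PLAINTEXT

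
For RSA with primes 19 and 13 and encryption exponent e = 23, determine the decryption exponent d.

Step 1: n = 19 * 13 = 247.
Step 2: phi(n) = 18 * 12 = 216.
Step 3: Find d such that 23 * d = 1 (mod 216).
Step 4: d = 23^(-1) mod 216 = 47.
Verification: 23 * 47 = 1081 = 5 * 216 + 1.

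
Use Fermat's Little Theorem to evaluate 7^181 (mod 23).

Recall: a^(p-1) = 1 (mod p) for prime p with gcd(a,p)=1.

Step 1: Since 23 is prime, by Fermat's Little Theorem: 7^22 = 1 (mod 23).
Step 2: Reduce exponent: 181 mod 22 = 5.
Step 3: So 7^181 = 7^5 (mod 23).
Step 4: 7^5 mod 23 = 17.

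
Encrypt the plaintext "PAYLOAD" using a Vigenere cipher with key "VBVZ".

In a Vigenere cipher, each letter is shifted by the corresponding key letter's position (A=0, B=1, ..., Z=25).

Step 1: Repeat key to match plaintext length:
  Plaintext: PAYLOAD
  Key:       VBVZVBV
Step 2: Encrypt each letter:
  P(15) + V(21) = (15+21) mod 26 = 10 = K
  A(0) + B(1) = (0+1) mod 26 = 1 = B
  Y(24) + V(21) = (24+21) mod 26 = 19 = T
  L(11) + Z(25) = (11+25) mod 26 = 10 = K
  O(14) + V(21) = (14+21) mod 26 = 9 = J
  A(0) + B(1) = (0+1) mod 26 = 1 = B
  D(3) + V(21) = (3+21) mod 26 = 24 = Y
Ciphertext: KBTKJBY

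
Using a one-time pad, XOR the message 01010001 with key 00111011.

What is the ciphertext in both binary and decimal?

Step 1: Write out the XOR operation bit by bit:
  Message: 01010001
  Key:     00111011
  XOR:     01101010
Step 2: Convert to decimal: 01101010 = 106.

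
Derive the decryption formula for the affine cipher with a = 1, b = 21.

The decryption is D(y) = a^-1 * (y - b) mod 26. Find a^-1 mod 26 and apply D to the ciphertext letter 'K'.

Step 1: Find a^-1, the modular inverse of 1 mod 26.
Step 2: We need 1 * a^-1 = 1 (mod 26).
Step 3: 1 * 1 = 1 = 0 * 26 + 1, so a^-1 = 1.
Step 4: D(y) = 1(y - 21) mod 26.
Step 5: Apply to 'K' (y = 10): D(10) = 1 * (10 - 21) mod 26 = 1 * -11 mod 26 = 15 -> 'P'.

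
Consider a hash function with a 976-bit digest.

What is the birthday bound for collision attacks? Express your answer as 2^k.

Step 1: The birthday paradox gives collision probability ~50% after sqrt(2^n) = 2^(n/2) hashes.
Step 2: For 976-bit output: 2^(976/2) = 2^488.
Step 3: Approximately 2^488 hash computations needed.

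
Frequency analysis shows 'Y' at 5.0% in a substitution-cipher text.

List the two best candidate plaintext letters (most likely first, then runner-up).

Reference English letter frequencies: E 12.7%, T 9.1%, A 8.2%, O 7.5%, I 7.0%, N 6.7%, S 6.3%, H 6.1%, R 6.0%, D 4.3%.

Step 1: Observed frequency of 'Y' is 5.0%.
Step 2: Compute distances to each reference frequency and sort:
  D (4.3%): difference = 0.7% <-- BEST
  R (6.0%): difference = 1.0% <-- RUNNER-UP
  H (6.1%): difference = 1.1%
  S (6.3%): difference = 1.3%
  N (6.7%): difference = 1.7%
Step 3: Most likely is 'D' (4.3%, diff 0.7%); second most likely is 'R' (6.0%, diff 1.0%).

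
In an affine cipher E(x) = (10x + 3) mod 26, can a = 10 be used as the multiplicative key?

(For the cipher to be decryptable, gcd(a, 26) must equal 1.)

Step 1: Compute gcd(10, 26).
Step 2: gcd(10, 26) = 2.
Since gcd = 2 != 1, 10 shares a common factor with 26, so it cannot be used.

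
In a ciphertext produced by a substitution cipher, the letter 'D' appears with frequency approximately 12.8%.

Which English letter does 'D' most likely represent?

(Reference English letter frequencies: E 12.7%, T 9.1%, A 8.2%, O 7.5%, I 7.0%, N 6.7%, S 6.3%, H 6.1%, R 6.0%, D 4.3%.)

Step 1: The observed frequency is 12.8%.
Step 2: Compare with English frequencies:
  E: 12.7% (difference: 0.1%) <-- closest
  T: 9.1% (difference: 3.7%)
  A: 8.2% (difference: 4.6%)
  O: 7.5% (difference: 5.3%)
  I: 7.0% (difference: 5.8%)
  N: 6.7% (difference: 6.1%)
  S: 6.3% (difference: 6.5%)
  H: 6.1% (difference: 6.7%)
  R: 6.0% (difference: 6.8%)
  D: 4.3% (difference: 8.5%)
Step 3: 'D' most likely represents 'E' (frequency 12.7%).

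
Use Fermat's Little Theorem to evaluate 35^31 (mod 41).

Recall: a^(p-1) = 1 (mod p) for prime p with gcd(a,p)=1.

Step 1: Since 41 is prime, by Fermat's Little Theorem: 35^40 = 1 (mod 41).
Step 2: Reduce exponent: 31 mod 40 = 31.
Step 3: So 35^31 = 35^31 (mod 41).
Step 4: 35^31 mod 41 = 28.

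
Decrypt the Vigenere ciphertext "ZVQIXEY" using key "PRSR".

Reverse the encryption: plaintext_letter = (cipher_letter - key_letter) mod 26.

Step 1: Extend key: PRSRPRS
Step 2: Decrypt each letter (c - k) mod 26:
  Z(25) - P(15) = (25-15) mod 26 = 10 = K
  V(21) - R(17) = (21-17) mod 26 = 4 = E
  Q(16) - S(18) = (16-18) mod 26 = 24 = Y
  I(8) - R(17) = (8-17) mod 26 = 17 = R
  X(23) - P(15) = (23-15) mod 26 = 8 = I
  E(4) - R(17) = (4-17) mod 26 = 13 = N
  Y(24) - S(18) = (24-18) mod 26 = 6 = G
Plaintext: KEYRING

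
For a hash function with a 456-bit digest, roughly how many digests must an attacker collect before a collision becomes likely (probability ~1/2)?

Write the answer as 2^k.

Step 1: The birthday paradox gives collision probability ~50% after sqrt(2^n) = 2^(n/2) hashes.
Step 2: For 456-bit output: 2^(456/2) = 2^228.
Step 3: Approximately 2^228 hash computations needed.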